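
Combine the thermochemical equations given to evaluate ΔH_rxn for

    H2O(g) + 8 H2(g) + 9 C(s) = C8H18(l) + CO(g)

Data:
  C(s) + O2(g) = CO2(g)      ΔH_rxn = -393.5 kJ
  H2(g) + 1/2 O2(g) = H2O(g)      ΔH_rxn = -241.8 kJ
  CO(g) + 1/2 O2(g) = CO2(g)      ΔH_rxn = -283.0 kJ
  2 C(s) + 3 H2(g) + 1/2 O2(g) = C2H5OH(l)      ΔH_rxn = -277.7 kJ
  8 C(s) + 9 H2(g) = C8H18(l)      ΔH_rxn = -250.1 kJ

equation 1 as written: -393.5 kJ
equation 2 reversed (H2O(g) must end up as a reactant): +241.8 kJ
equation 3 reversed (CO(g) must end up as a product): +283.0 kJ
equation 4: not needed (C2H5OH(l) appears nowhere else).
equation 5 as written (C8H18(l) already on the product side): -250.1 kJ
Since enthalpy is a state function, ΔH_rxn = (-393.5) + (+241.8) + (+283.0) + (-250.1) = -118.8 kJ

ΔH_rxn = -118.8 kJ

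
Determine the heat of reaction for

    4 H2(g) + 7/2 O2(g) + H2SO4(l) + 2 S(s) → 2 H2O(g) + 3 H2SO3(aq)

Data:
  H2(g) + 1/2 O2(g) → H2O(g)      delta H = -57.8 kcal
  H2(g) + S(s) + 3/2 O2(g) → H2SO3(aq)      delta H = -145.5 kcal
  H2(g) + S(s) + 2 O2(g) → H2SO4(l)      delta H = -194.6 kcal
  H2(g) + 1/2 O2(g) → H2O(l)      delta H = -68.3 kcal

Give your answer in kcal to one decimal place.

delta H = -357.5 kcal

equation 1 × 2 (scale by 2 for the 2 H2O(g)): (2)·(-57.8) = -115.6 kcal
equation 2 × 3 (scale by 3 for the 3 H2SO3(aq)): (3)·(-145.5) = -436.5 kcal
equation 3 reversed (H2SO4(l) must end up as a reactant): +194.6 kcal
equation 4: not needed (H2O(l) appears nowhere else).
delta H = (-115.6) + (-436.5) + (+194.6) = -357.5 kcal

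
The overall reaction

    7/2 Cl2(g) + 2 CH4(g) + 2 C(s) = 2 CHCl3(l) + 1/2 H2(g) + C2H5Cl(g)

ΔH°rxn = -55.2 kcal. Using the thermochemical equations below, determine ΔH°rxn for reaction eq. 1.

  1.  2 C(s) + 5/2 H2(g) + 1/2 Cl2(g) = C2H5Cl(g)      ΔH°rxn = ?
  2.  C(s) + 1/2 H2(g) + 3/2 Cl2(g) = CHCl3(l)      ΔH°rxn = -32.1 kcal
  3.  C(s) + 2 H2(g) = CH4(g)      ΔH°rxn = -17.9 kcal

eq. 1 as written: contributes x
eq. 2 × 2: (2)·(-32.1) = -64.2 kcal
eq. 3 reversed and × 2: (-2)·(-17.9) = +35.8 kcal
-55.2 = (-64.2) + (+35.8) + x
x = (-55.2 − (-28.4)) / (1) = -26.8 kcal

ΔH°rxn = -26.8 kcal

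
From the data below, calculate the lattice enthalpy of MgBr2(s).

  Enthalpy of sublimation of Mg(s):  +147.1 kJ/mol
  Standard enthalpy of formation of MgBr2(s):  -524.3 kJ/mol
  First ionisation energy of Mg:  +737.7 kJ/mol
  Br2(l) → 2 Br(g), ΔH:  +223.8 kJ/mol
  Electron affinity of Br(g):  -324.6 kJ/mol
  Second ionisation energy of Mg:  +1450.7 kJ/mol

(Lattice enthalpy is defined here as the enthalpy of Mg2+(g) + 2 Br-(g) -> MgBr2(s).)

U = -2434.4 kJ/mol

ΔHf° = 1·ΔHsub + 1·(ΣIE) + 1·D(Br2) + 2·EA + U
-524.3 = 1·(+147.1) + 1·(+2188.4) + 1·(+223.8) + 2·(-324.6) + U
U = -524.3 − (+1910.1) = -2434.4 kJ/mol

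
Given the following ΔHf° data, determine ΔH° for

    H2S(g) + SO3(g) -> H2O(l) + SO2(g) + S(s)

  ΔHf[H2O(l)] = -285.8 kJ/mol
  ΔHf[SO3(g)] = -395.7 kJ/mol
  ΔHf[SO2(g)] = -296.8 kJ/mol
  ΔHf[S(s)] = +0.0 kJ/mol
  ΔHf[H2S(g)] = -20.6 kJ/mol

ΔH° = -166.3 kJ/mol

Products: 1·(-285.8) + 1·(-296.8) + 1·(+0.0) = -582.6
Reactants: 1·(-20.6) + 1·(-395.7) = -416.3
ΔH° = (-582.6) − (-416.3) = -166.3 kJ/mol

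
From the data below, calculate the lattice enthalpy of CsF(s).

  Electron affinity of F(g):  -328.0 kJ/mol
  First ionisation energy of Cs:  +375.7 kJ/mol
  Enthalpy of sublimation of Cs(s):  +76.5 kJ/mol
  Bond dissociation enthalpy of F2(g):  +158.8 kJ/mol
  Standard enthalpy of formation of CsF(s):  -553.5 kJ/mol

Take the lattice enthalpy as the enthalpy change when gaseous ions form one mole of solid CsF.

ΔHf° = 1·ΔHsub + 1·(ΣIE) + 1/2·D(F2) + 1·EA + U
-553.5 = 1·(+76.5) + 1·(+375.7) + 1/2·(+158.8) + 1·(-328.0) + U
U = -553.5 − (+203.6) = -757.1 kJ/mol

U = -757.1 kJ/mol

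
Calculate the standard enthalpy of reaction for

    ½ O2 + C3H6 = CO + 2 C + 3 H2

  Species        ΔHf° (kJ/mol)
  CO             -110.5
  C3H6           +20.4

Products: 1·(-110.5) + 2·(+0.0) + 3·(+0.0) = -110.5
Reactants: 1/2·(+0.0) + 1·(+20.4) = +20.4
ΔH_rxn = (-110.5) − (+20.4) = -130.9 kJ/mol

ΔH_rxn = -130.9 kJ/mol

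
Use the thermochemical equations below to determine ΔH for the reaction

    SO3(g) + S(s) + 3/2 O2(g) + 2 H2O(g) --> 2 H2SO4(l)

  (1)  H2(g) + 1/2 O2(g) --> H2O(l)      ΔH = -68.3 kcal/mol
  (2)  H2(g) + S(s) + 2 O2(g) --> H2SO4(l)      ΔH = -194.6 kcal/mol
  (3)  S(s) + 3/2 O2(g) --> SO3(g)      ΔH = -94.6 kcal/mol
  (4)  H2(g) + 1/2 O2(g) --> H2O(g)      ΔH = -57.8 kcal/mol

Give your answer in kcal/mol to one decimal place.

ΔH = -179.0 kcal/mol

(1): not needed (H2O(l) appears nowhere else).
(2) × 2 (×2 to match 2 H2SO4(l) in the target): (2)·(-194.6) = -389.2 kcal/mol
(3) reversed (reverse to put SO3(g) on the reactant side): +94.6 kcal/mol
(4) reversed and × 2 (H2O(g) must end up as a reactant; scale by 2 for the 2 H2O(g)): (-2)·(-57.8) = +115.6 kcal/mol
By Hess's law, ΔH = (-389.2) + (+94.6) + (+115.6) = -179.0 kcal/mol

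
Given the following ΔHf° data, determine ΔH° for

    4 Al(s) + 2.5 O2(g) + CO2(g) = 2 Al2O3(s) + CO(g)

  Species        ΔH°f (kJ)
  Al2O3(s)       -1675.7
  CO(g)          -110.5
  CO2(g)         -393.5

Products: 2·(-1675.7) + 1·(-110.5) = -3461.9
Reactants: 4·(+0.0) + 5/2·(+0.0) + 1·(-393.5) = -393.5
ΔH° = (-3461.9) − (-393.5) = -3068.4 kJ

ΔH° = -3068.4 kJ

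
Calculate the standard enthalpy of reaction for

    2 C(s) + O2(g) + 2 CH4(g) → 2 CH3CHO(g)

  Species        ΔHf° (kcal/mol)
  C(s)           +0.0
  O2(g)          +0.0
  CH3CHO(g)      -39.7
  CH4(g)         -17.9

ΔH° = -43.6 kcal/mol

ΔH°rxn = Σ nΔHf°(products) − Σ nΔHf°(reactants).
Products: 2·(-39.7) = -79.4
Reactants: 2·(+0.0) + 1·(+0.0) + 2·(-17.9) = -35.8
ΔH° = (-79.4) − (-35.8) = -43.6 kcal/mol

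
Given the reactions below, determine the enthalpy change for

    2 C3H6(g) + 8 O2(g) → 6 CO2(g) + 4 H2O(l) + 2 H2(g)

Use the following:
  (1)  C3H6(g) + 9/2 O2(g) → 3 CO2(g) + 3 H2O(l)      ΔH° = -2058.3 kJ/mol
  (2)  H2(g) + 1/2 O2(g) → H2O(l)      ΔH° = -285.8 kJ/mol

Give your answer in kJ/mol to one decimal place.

ΔH° = -3545.0 kJ/mol

(1) × 2 (scale by 2 for the 2 C3H6(g)): (2)·(-2058.3) = -4116.6 kJ/mol
(2) reversed and × 2 (H2(g) must end up as a product; ×2 to match 2 H2(g) in the target): (-2)·(-285.8) = +571.6 kJ/mol
Since enthalpy is a state function, ΔH° = (2)·(-2058.3) + (-2)·(-285.8) = -3545.0 kJ/mol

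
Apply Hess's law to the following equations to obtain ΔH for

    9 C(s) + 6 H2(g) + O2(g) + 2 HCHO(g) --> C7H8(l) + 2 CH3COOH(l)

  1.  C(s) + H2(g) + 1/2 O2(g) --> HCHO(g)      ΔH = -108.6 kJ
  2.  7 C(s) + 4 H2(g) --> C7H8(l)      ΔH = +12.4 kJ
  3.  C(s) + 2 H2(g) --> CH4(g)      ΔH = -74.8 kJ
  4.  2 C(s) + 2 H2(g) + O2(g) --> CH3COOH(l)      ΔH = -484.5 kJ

eq. 1 reversed and × 2: (-2)·(-108.6) = +217.2 kJ
eq. 2 as written: +12.4 kJ
eq. 3: not needed.
eq. 4 × 2: (2)·(-484.5) = -969.0 kJ
ΔH = (-2)·(-108.6) + (1)·(+12.4) + (2)·(-484.5) = -739.4 kJ

ΔH = -739.4 kJ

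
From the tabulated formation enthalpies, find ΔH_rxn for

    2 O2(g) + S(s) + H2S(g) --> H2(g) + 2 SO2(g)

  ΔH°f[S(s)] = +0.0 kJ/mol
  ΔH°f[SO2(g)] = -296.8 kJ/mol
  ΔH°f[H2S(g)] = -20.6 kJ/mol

ΔH_rxn = -573.0 kJ/mol

Products: 1·(+0.0) + 2·(-296.8) = -593.6
Reactants: 2·(+0.0) + 1·(+0.0) + 1·(-20.6) = -20.6
ΔH_rxn = (-593.6) − (-20.6) = -573.0 kJ/mol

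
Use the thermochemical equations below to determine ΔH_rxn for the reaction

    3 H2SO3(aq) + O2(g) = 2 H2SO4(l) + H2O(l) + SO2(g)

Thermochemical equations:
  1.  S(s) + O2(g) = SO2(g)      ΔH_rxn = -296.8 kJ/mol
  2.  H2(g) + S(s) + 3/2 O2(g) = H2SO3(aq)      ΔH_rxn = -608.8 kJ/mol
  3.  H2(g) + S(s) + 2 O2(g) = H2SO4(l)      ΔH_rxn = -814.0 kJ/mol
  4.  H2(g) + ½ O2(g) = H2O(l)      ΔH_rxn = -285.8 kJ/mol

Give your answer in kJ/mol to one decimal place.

ΔH_rxn = -384.2 kJ/mol

eq. 1 as written (SO2(g) already on the product side): -296.8 kJ/mol
eq. 2 reversed and × 3 (H2SO3(aq) must end up as a reactant; scale by 3 for the 3 H2SO3(aq)): (-3)·(-608.8) = +1826.4 kJ/mol
eq. 3 × 2 (×2 to match 2 H2SO4(l) in the target): (2)·(-814.0) = -1628.0 kJ/mol
eq. 4 as written (H2O(l) already on the product side): -285.8 kJ/mol
By Hess's law, ΔH_rxn = (1)·(-296.8) + (-3)·(-608.8) + (2)·(-814.0) + (1)·(-285.8) = -384.2 kJ/mol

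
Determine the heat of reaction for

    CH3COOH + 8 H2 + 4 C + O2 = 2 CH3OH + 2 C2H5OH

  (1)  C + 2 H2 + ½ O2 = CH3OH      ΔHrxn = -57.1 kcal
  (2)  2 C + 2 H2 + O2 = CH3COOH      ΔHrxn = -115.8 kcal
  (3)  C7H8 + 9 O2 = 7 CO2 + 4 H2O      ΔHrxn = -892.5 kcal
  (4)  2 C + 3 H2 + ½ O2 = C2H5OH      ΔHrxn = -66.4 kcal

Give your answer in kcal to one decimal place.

ΔHrxn = -131.2 kcal

(1) × 2 (scale by 2 for the 2 CH3OH): (2)·(-57.1) = -114.2 kcal
(2) reversed (CH3COOH must end up as a reactant): +115.8 kcal
(3): not needed (H2O appears nowhere else).
(4) × 2 (scale by 2 for the 2 C2H5OH): (2)·(-66.4) = -132.8 kcal
ΔHrxn = (-114.2) + (+115.8) + (-132.8) = -131.2 kcal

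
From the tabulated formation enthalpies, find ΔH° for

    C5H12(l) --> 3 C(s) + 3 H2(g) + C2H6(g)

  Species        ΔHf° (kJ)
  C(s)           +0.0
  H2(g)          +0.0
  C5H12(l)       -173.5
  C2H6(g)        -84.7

Products: 3·(+0.0) + 3·(+0.0) + 1·(-84.7) = -84.7
Reactants: 1·(-173.5) = -173.5
ΔH° = (-84.7) − (-173.5) = 88.8 kJ

ΔH° = 88.8 kJ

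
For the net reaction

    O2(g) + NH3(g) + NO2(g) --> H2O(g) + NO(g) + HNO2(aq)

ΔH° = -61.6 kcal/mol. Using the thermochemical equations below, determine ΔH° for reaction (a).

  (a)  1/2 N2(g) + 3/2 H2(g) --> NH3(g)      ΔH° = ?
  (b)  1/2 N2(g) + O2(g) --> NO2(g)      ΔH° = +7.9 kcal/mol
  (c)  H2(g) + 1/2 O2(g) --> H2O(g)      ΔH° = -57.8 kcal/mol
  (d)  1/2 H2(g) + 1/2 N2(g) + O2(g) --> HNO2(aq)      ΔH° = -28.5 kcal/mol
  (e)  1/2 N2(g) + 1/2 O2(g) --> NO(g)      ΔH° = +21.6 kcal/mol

ΔH° = -11.0 kcal/mol

(a) reversed: contributes −x
(b) reversed: -7.9 kcal/mol
(c) as written: -57.8 kcal/mol
(d) as written: -28.5 kcal/mol
(e) as written: +21.6 kcal/mol
-61.6 = (-7.9) + (-57.8) + (-28.5) + (+21.6) − x
x = (-61.6 − (-72.6)) / (-1) = -11.0 kcal/mol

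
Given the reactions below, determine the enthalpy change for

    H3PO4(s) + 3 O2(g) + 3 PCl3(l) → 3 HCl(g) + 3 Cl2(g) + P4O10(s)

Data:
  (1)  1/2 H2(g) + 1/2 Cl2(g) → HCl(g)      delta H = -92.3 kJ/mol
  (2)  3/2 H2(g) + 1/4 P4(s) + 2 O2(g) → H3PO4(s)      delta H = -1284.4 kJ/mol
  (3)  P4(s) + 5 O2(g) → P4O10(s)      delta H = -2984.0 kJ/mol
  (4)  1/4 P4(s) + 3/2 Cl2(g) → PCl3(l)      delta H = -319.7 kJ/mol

delta H = -1017.4 kJ/mol

(1) × 3: (3)·(-92.3) = -276.9 kJ/mol
(2) reversed: +1284.4 kJ/mol
(3) as written: -2984.0 kJ/mol
(4) reversed and × 3: (-3)·(-319.7) = +959.1 kJ/mol
delta H = (-276.9) + (+1284.4) + (-2984.0) + (+959.1) = -1017.4 kJ/mol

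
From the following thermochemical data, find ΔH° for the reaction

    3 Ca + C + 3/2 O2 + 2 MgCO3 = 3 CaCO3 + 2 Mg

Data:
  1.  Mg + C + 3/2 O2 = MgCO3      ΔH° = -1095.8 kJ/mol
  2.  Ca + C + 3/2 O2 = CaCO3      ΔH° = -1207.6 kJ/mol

eq. 1 reversed and × 2 (MgCO3 must end up as a reactant; scale by 2 for the 2 MgCO3): (-2)·(-1095.8) = +2191.6 kJ/mol
eq. 2 × 3 (scale by 3 for the 3 CaCO3): (3)·(-1207.6) = -3622.8 kJ/mol
Since enthalpy is a state function, ΔH° = (+2191.6) + (-3622.8) = -1431.2 kJ/mol

ΔH° = -1431.2 kJ/mol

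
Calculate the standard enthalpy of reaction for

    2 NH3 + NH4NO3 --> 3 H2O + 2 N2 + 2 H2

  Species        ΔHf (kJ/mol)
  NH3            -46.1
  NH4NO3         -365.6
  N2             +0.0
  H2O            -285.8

ΔH_rxn = -399.6 kJ/mol

Products: 3·(-285.8) + 2·(+0.0) + 2·(+0.0) = -857.4
Reactants: 2·(-46.1) + 1·(-365.6) = -457.8
ΔH_rxn = (-857.4) − (-457.8) = -399.6 kJ/mol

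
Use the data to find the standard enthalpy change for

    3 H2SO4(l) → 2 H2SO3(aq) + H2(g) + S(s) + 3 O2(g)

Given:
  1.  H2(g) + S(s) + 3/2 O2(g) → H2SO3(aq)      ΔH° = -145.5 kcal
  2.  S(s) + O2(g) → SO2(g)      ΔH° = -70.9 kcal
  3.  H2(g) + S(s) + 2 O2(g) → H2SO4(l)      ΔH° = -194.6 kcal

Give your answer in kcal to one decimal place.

ΔH° = 292.8 kcal

eq. 1 × 2: (2)·(-145.5) = -291.0 kcal
eq. 2: not needed.
eq. 3 reversed and × 3: (-3)·(-194.6) = +583.8 kcal
Summing the manipulated equations, ΔH° = (-291.0) + (+583.8) = 292.8 kcal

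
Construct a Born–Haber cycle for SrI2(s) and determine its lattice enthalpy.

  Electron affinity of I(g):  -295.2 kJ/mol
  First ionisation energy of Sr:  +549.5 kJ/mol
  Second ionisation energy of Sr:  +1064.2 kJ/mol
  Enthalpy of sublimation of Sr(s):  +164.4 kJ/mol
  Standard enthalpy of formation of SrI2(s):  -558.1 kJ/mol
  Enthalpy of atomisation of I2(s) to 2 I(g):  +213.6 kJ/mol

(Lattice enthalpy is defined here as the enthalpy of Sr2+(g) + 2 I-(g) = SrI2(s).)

ΔHf° = 1·ΔHsub + 1·(ΣIE) + 1·D(I2) + 2·EA + U
-558.1 = 1·(+164.4) + 1·(+1613.7) + 1·(+213.6) + 2·(-295.2) + U
U = -558.1 − (+1401.3) = -1959.4 kJ/mol

U = -1959.4 kJ/mol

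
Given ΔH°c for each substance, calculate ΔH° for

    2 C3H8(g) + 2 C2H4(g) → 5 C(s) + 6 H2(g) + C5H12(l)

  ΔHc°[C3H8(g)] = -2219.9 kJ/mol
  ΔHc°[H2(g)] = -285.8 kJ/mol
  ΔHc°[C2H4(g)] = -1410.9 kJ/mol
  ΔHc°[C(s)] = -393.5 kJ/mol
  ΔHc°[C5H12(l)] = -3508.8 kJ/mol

With combustion enthalpies, reactants minus products:
= [2·(-2219.9) + 2·(-1410.9)] − [5·(-393.5) + 6·(-285.8) + 1·(-3508.8)]
= -70.5 kJ/mol

ΔH° = -70.5 kJ/mol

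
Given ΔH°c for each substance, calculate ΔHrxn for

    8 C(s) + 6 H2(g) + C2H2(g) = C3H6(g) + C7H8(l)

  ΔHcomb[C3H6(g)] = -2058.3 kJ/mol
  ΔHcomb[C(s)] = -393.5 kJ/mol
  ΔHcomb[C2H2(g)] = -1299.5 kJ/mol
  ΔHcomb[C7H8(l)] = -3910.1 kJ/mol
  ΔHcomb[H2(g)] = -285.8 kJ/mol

Using ΔH = Σ nΔHc°(reactants) − Σ nΔHc°(products):
= [8·(-393.5) + 6·(-285.8) + 1·(-1299.5)] − [1·(-2058.3) + 1·(-3910.1)]
= -193.9 kJ/mol

ΔHrxn = -193.9 kJ/mol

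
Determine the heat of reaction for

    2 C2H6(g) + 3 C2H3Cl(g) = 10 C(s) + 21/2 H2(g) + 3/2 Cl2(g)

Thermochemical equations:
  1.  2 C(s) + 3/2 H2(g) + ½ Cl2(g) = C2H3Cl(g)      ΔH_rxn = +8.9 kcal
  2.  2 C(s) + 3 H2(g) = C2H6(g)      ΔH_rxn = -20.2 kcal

ΔH_rxn = 13.7 kcal

eq. 1 reversed and × 3: (-3)·(+8.9) = -26.7 kcal
eq. 2 reversed and × 2: (-2)·(-20.2) = +40.4 kcal
Combining the equations, ΔH_rxn = (-26.7) + (+40.4) = 13.7 kcal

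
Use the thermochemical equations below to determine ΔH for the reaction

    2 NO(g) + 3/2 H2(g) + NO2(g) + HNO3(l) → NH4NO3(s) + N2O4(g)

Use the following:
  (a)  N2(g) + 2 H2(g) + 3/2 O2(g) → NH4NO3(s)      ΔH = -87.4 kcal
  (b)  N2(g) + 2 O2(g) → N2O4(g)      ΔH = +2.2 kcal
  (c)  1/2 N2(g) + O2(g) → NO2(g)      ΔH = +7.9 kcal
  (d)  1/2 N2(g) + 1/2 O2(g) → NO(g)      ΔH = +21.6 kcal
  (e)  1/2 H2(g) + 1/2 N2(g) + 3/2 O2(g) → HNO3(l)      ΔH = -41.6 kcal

ΔH = -94.7 kcal

(a) as written (NH4NO3(s) already on the product side): -87.4 kcal
(b) as written (N2O4(g) already on the product side): +2.2 kcal
(c) reversed (NO2(g) must end up as a reactant): -7.9 kcal
(d) reversed and × 2 (reverse to put NO(g) on the reactant side; scale by 2 for the 2 NO(g)): (-2)·(+21.6) = -43.2 kcal
(e) reversed (HNO3(l) must end up as a reactant): +41.6 kcal
Since enthalpy is a state function, ΔH = (-87.4) + (+2.2) + (-7.9) + (-43.2) + (+41.6) = -94.7 kcal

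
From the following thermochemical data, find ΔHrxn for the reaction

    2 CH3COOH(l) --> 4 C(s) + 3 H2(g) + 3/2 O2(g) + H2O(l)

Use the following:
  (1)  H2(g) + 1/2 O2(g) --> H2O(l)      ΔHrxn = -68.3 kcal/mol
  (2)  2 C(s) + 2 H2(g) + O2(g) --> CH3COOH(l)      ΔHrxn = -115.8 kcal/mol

(1) as written (H2O(l) already on the product side): -68.3 kcal/mol
(2) reversed and × 2 (reverse to put CH3COOH(l) on the reactant side; ×2 to match 2 CH3COOH(l) in the target): (-2)·(-115.8) = +231.6 kcal/mol
ΔHrxn = (-68.3) + (+231.6) = 163.3 kcal/mol

ΔHrxn = 163.3 kcal/mol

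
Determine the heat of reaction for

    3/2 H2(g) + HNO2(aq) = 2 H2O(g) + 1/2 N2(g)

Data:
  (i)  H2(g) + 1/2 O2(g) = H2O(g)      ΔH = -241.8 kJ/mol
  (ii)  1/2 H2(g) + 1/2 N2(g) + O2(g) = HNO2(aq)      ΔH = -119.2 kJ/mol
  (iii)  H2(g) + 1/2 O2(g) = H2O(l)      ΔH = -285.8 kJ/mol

ΔH = -364.4 kJ/mol

(i) × 2 (scale by 2 for the 2 H2O(g)): (2)·(-241.8) = -483.6 kJ/mol
(ii) reversed (HNO2(aq) must end up as a reactant): +119.2 kJ/mol
(iii): not needed (H2O(l) appears nowhere else).
ΔH = (2)·(-241.8) + (-1)·(-119.2) = -364.4 kJ/mol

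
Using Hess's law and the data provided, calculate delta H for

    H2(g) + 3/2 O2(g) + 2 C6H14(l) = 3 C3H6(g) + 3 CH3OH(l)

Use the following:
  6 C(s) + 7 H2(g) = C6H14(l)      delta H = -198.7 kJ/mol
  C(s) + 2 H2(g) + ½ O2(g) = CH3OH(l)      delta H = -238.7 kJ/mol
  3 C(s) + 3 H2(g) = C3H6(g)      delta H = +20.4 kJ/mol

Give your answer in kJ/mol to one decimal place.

equation 1 reversed and × 2: (-2)·(-198.7) = +397.4 kJ/mol
equation 2 × 3: (3)·(-238.7) = -716.1 kJ/mol
equation 3 × 3: (3)·(+20.4) = +61.2 kJ/mol
Since enthalpy is a state function, delta H = (+397.4) + (-716.1) + (+61.2) = -257.5 kJ/mol

delta H = -257.5 kJ/mol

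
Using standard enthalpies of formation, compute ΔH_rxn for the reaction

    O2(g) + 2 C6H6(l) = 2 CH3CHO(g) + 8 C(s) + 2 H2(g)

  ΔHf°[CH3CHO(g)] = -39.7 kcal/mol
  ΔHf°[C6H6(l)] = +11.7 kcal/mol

ΔH°rxn = Σ nΔHf°(products) − Σ nΔHf°(reactants).
Products: 2·(-39.7) + 8·(+0.0) + 2·(+0.0) = -79.4
Reactants: 1·(+0.0) + 2·(+11.7) = +23.4
ΔH_rxn = (-79.4) − (+23.4) = -102.8 kcal/mol

ΔH_rxn = -102.8 kcal/mol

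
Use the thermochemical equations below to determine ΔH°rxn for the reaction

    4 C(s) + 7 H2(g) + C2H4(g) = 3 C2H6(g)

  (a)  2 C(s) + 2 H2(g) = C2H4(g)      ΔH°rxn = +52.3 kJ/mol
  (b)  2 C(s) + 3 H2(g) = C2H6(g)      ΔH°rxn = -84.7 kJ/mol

ΔH°rxn = -306.4 kJ/mol

(a) reversed: -52.3 kJ/mol
(b) × 3: (3)·(-84.7) = -254.1 kJ/mol
Combining the equations, ΔH°rxn = (-1)·(+52.3) + (3)·(-84.7) = -306.4 kJ/mol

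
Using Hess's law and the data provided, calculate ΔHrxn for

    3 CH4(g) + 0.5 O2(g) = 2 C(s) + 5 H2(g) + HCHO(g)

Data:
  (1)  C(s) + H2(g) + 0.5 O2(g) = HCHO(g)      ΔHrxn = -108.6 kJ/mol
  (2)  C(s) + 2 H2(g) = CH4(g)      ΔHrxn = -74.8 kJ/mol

ΔHrxn = 115.8 kJ/mol

(1) as written: -108.6 kJ/mol
(2) reversed and × 3: (-3)·(-74.8) = +224.4 kJ/mol
ΔHrxn = (-108.6) + (+224.4) = 115.8 kJ/mol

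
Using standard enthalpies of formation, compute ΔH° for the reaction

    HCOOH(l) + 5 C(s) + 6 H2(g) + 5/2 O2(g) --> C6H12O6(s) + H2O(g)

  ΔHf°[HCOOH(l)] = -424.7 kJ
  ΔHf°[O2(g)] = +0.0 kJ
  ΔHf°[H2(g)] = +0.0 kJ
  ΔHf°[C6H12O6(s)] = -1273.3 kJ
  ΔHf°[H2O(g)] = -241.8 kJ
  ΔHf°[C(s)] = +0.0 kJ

ΔH° = -1090.4 kJ

Products: 1·(-1273.3) + 1·(-241.8) = -1515.1
Reactants: 1·(-424.7) + 5·(+0.0) + 6·(+0.0) + 5/2·(+0.0) = -424.7
ΔH° = (-1515.1) − (-424.7) = -1090.4 kJ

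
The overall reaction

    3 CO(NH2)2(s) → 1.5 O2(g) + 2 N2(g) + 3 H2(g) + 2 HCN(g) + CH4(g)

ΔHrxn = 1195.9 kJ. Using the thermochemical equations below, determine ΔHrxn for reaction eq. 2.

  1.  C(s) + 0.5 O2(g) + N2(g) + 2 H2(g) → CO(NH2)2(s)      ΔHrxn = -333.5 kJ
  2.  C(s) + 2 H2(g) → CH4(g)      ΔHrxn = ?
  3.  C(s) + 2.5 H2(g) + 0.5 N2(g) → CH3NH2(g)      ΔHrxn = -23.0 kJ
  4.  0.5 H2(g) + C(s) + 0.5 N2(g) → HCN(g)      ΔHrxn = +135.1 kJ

ΔHrxn = -74.8 kJ

eq. 1 reversed and × 3: (-3)·(-333.5) = +1000.5 kJ
eq. 2 as written: contributes x
eq. 3: not needed.
eq. 4 × 2: (2)·(+135.1) = +270.2 kJ
+1195.9 = (+1000.5) + (+270.2) + x
x = (+1195.9 − (+1270.7)) / (1) = -74.8 kJ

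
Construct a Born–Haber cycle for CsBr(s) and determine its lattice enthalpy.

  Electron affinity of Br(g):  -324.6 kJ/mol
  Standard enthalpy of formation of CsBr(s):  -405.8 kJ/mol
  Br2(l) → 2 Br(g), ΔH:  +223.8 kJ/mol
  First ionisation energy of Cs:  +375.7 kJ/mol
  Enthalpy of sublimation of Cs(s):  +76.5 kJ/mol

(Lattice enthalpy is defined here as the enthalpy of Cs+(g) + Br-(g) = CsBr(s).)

U = -645.3 kJ/mol

ΔHf° = 1·ΔHsub + 1·(ΣIE) + 1/2·D(Br2) + 1·EA + U
-405.8 = 1·(+76.5) + 1·(+375.7) + 1/2·(+223.8) + 1·(-324.6) + U
U = -405.8 − (+239.5) = -645.3 kJ/mol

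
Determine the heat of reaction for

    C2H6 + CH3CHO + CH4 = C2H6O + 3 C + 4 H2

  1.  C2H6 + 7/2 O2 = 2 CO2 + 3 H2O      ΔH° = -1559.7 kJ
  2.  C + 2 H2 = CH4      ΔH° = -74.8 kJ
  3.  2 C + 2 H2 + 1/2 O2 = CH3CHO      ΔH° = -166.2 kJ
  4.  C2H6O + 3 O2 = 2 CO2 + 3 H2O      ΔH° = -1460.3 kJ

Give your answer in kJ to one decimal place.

ΔH° = 141.6 kJ

eq. 1 as written (C2H6 already on the reactant side): -1559.7 kJ
eq. 2 reversed (reverse to put CH4 on the reactant side): +74.8 kJ
eq. 3 reversed (CH3CHO must end up as a reactant): +166.2 kJ
eq. 4 reversed (C2H6O must end up as a product): +1460.3 kJ
Combining the equations, ΔH° = (1)·(-1559.7) + (-1)·(-74.8) + (-1)·(-166.2) + (-1)·(-1460.3) = 141.6 kJ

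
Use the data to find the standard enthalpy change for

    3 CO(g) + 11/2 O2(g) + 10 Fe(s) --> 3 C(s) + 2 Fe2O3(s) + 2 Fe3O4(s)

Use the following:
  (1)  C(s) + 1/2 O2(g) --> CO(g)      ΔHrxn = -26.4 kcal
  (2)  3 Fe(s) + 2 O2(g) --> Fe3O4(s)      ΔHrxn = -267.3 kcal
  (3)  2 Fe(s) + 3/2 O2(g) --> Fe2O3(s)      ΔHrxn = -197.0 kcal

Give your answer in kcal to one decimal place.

ΔHrxn = -849.4 kcal

(1) reversed and × 3 (reverse to put CO(g) on the reactant side; scale by 3 for the 3 CO(g)): (-3)·(-26.4) = +79.2 kcal
(2) × 2 (scale by 2 for the 2 Fe3O4(s)): (2)·(-267.3) = -534.6 kcal
(3) × 2 (×2 to match 2 Fe2O3(s) in the target): (2)·(-197.0) = -394.0 kcal
By Hess's law, ΔHrxn = (-3)·(-26.4) + (2)·(-267.3) + (2)·(-197.0) = -849.4 kcal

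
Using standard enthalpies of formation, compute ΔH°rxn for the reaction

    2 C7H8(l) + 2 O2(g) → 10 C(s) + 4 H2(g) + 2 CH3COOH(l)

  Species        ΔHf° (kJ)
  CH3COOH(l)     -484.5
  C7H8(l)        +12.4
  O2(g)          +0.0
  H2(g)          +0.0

ΔH°rxn = -993.8 kJ

ΔH°rxn = Σ nΔHf°(products) − Σ nΔHf°(reactants).
Products: 10·(+0.0) + 4·(+0.0) + 2·(-484.5) = -969.0
Reactants: 2·(+12.4) + 2·(+0.0) = +24.8
ΔH°rxn = (-969.0) − (+24.8) = -993.8 kJ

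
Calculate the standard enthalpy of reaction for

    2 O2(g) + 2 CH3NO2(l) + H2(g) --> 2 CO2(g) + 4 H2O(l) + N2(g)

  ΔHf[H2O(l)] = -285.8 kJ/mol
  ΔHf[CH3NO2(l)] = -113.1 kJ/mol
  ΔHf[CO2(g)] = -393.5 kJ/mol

ΔHrxn = -1704.0 kJ/mol

ΔH°rxn = Σ nΔHf°(products) − Σ nΔHf°(reactants).
Products: 2·(-393.5) + 4·(-285.8) + 1·(+0.0) = -1930.2
Reactants: 2·(+0.0) + 2·(-113.1) + 1·(+0.0) = -226.2
ΔHrxn = (-1930.2) − (-226.2) = -1704.0 kJ/mol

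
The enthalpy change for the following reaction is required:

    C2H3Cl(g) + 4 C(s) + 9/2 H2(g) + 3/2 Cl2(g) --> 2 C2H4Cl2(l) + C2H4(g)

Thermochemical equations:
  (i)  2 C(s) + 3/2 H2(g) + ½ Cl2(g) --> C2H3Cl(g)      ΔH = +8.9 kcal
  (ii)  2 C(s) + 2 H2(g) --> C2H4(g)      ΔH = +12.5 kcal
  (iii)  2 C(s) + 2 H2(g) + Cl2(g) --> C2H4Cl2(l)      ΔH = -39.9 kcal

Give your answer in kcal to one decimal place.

(i) reversed: -8.9 kcal
(ii) as written: +12.5 kcal
(iii) × 2: (2)·(-39.9) = -79.8 kcal
Combining the equations, ΔH = (-8.9) + (+12.5) + (-79.8) = -76.2 kcal

ΔH = -76.2 kcal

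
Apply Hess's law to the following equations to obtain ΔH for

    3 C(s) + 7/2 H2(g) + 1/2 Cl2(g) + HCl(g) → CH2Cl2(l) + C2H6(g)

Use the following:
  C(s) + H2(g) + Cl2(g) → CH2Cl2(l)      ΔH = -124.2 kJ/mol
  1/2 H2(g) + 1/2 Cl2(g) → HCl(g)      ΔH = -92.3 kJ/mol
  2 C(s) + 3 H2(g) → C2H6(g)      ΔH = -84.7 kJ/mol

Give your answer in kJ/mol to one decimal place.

ΔH = -116.6 kJ/mol

equation 1 as written: -124.2 kJ/mol
equation 2 reversed: +92.3 kJ/mol
equation 3 as written: -84.7 kJ/mol
ΔH = (1)·(-124.2) + (-1)·(-92.3) + (1)·(-84.7) = -116.6 kJ/mol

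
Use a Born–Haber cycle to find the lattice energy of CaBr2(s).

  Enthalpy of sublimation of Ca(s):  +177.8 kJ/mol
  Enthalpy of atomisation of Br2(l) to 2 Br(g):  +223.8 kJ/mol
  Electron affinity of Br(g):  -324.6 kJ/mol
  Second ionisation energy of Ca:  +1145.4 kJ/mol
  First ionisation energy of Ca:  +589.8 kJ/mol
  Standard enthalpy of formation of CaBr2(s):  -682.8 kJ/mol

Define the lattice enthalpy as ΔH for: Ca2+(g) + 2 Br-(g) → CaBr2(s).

ΔHf° = 1·ΔHsub + 1·(ΣIE) + 1·D(Br2) + 2·EA + U
-682.8 = 1·(+177.8) + 1·(+1735.2) + 1·(+223.8) + 2·(-324.6) + U
U = -682.8 − (+1487.6) = -2170.4 kJ/mol

U = -2170.4 kJ/mol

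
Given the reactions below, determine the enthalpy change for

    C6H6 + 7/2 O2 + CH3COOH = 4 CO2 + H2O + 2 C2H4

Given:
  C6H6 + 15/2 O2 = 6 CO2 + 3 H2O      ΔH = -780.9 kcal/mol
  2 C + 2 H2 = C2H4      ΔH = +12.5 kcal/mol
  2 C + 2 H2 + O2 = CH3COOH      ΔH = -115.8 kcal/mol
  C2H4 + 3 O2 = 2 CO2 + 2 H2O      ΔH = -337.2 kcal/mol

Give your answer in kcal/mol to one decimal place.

equation 1 as written (C6H6 already on the reactant side): -780.9 kcal/mol
equation 2 as written: +12.5 kcal/mol
equation 3 reversed (CH3COOH must end up as a reactant): +115.8 kcal/mol
equation 4 reversed: +337.2 kcal/mol
Summing the manipulated equations, ΔH = (-780.9) + (+12.5) + (+115.8) + (+337.2) = -315.4 kcal/mol

ΔH = -315.4 kcal/mol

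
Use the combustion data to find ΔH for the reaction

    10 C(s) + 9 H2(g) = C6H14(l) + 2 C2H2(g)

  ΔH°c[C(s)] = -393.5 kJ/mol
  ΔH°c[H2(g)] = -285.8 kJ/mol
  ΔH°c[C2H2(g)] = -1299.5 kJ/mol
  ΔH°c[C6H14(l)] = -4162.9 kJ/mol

ΔH = 254.7 kJ/mol

With combustion enthalpies, reactants minus products:
= [10·(-393.5) + 9·(-285.8)] − [1·(-4162.9) + 2·(-1299.5)]
= 254.7 kJ/mol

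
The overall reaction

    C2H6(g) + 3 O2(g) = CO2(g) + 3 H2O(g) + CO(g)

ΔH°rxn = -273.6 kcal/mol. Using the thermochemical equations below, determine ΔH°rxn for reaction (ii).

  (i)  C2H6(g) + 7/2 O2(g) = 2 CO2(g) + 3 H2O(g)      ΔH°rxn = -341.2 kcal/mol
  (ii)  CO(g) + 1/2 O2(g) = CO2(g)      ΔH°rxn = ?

ΔH°rxn = -67.6 kcal/mol

(i) as written (C2H6(g) already on the reactant side): -341.2 kcal/mol
(ii) reversed (reverse to put CO(g) on the product side): contributes −x
-273.6 = (-341.2) − x
x = (-273.6 − (-341.2)) / (-1) = -67.6 kcal/mol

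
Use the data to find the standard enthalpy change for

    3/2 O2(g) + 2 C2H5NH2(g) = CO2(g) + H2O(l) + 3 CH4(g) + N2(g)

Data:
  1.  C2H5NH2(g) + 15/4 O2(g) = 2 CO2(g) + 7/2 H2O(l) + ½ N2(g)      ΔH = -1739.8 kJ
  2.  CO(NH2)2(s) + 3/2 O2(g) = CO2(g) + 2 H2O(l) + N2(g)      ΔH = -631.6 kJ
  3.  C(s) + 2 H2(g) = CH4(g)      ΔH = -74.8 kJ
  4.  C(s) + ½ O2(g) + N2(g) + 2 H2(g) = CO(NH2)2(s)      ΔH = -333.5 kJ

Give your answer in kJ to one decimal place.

eq. 1 × 2 (×2 to match 2 C2H5NH2(g) in the target): (2)·(-1739.8) = -3479.6 kJ
eq. 2 reversed and × 3: (-3)·(-631.6) = +1894.8 kJ
eq. 3 × 3 (scale by 3 for the 3 CH4(g)): (3)·(-74.8) = -224.4 kJ
eq. 4 reversed and × 3: (-3)·(-333.5) = +1000.5 kJ
ΔH = (2)·(-1739.8) + (-3)·(-631.6) + (3)·(-74.8) + (-3)·(-333.5) = -808.7 kJ

ΔH = -808.7 kJ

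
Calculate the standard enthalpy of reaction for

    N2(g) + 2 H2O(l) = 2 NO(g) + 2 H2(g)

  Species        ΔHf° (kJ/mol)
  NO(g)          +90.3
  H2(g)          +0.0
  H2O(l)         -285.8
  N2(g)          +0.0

ΔHrxn = 752.2 kJ/mol

ΔH°rxn = Σ nΔHf°(products) − Σ nΔHf°(reactants).
Products: 2·(+90.3) + 2·(+0.0) = +180.6
Reactants: 1·(+0.0) + 2·(-285.8) = -571.6
ΔHrxn = (+180.6) − (-571.6) = 752.2 kJ/mol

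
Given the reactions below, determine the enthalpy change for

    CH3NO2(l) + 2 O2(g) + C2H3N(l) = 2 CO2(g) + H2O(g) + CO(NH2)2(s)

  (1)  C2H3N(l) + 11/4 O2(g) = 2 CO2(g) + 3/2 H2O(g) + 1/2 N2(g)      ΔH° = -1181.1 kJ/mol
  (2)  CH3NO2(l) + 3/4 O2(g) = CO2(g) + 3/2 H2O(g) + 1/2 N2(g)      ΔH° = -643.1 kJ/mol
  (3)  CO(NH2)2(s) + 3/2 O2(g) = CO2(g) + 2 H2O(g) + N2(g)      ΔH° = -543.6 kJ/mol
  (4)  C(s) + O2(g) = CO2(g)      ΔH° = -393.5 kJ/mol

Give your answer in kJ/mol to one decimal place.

(1) as written: -1181.1 kJ/mol
(2) as written: -643.1 kJ/mol
(3) reversed: +543.6 kJ/mol
(4): not needed.
Combining the equations, ΔH° = (1)·(-1181.1) + (1)·(-643.1) + (-1)·(-543.6) = -1280.6 kJ/mol

ΔH° = -1280.6 kJ/mol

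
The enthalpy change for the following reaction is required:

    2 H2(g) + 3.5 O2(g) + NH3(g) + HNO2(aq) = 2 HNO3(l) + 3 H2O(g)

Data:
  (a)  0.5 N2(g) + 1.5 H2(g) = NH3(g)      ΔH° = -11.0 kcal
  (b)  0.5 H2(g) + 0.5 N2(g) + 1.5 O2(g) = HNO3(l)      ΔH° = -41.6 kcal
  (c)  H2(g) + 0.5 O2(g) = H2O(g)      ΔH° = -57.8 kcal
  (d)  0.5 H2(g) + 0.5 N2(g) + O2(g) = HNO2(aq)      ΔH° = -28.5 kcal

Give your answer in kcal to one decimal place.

(a) reversed (NH3(g) must end up as a reactant): +11.0 kcal
(b) × 2 (scale by 2 for the 2 HNO3(l)): (2)·(-41.6) = -83.2 kcal
(c) × 3 (scale by 3 for the 3 H2O(g)): (3)·(-57.8) = -173.4 kcal
(d) reversed (reverse to put HNO2(aq) on the reactant side): +28.5 kcal
ΔH° = (+11.0) + (-83.2) + (-173.4) + (+28.5) = -217.1 kcal

ΔH° = -217.1 kcal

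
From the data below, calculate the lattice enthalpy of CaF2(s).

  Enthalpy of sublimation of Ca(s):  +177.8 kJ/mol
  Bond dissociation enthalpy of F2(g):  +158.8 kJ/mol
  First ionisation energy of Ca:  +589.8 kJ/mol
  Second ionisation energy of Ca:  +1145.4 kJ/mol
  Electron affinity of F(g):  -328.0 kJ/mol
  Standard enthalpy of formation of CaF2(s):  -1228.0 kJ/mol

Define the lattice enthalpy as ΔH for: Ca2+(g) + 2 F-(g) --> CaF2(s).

ΔHf° = 1·ΔHsub + 1·(ΣIE) + 1·D(F2) + 2·EA + U
-1228.0 = 1·(+177.8) + 1·(+1735.2) + 1·(+158.8) + 2·(-328.0) + U
U = -1228.0 − (+1415.8) = -2643.8 kJ/mol

U = -2643.8 kJ/mol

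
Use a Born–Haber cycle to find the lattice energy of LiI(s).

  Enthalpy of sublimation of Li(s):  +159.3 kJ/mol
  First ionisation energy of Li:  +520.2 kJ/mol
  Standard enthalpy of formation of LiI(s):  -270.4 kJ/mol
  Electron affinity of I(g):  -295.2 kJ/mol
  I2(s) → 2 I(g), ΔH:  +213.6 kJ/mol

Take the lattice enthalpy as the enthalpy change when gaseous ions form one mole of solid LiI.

U = -761.5 kJ/mol

ΔHf° = 1·ΔHsub + 1·(ΣIE) + 1/2·D(I2) + 1·EA + U
-270.4 = 1·(+159.3) + 1·(+520.2) + 1/2·(+213.6) + 1·(-295.2) + U
U = -270.4 − (+491.1) = -761.5 kJ/mol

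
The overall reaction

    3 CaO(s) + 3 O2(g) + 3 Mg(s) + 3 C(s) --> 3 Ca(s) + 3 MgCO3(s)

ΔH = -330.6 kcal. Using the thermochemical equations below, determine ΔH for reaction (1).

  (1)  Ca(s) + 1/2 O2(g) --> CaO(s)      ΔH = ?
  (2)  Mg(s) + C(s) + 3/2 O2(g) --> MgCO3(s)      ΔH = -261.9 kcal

(1) reversed and × 3 (reverse to put CaO(s) on the reactant side; scale by 3 for the 3 CaO(s)): contributes −3·x
(2) × 3 (×3 to match 3 MgCO3(s) in the target): (3)·(-261.9) = -785.7 kcal
-330.6 = (-785.7) − 3·x
x = (-330.6 − (-785.7)) / (-3) = -151.7 kcal

ΔH = -151.7 kcal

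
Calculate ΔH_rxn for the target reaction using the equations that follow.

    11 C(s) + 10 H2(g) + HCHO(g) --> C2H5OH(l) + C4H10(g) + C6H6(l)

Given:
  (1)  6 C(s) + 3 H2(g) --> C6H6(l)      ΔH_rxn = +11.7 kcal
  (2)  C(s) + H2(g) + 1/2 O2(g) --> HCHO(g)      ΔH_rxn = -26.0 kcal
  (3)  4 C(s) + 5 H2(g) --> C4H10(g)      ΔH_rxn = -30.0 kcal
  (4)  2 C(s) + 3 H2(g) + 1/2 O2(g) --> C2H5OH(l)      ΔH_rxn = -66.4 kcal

ΔH_rxn = -58.7 kcal

(1) as written: +11.7 kcal
(2) reversed: +26.0 kcal
(3) as written: -30.0 kcal
(4) as written: -66.4 kcal
ΔH_rxn = (1)·(+11.7) + (-1)·(-26.0) + (1)·(-30.0) + (1)·(-66.4) = -58.7 kcal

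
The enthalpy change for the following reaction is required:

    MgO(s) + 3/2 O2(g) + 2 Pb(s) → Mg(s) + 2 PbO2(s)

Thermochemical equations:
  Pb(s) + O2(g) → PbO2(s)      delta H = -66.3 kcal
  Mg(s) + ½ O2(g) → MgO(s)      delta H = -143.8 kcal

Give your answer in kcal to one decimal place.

equation 1 × 2: (2)·(-66.3) = -132.6 kcal
equation 2 reversed: +143.8 kcal
By Hess's law, delta H = (-132.6) + (+143.8) = 11.2 kcal

delta H = 11.2 kcal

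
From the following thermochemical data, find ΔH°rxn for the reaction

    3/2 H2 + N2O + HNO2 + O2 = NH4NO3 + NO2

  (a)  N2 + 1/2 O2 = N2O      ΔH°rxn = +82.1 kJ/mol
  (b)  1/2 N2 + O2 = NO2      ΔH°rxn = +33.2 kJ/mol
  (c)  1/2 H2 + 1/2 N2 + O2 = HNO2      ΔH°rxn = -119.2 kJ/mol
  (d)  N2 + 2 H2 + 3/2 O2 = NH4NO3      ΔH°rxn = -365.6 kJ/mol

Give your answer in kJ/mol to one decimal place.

ΔH°rxn = -295.3 kJ/mol

(a) reversed: -82.1 kJ/mol
(b) as written: +33.2 kJ/mol
(c) reversed: +119.2 kJ/mol
(d) as written: -365.6 kJ/mol
ΔH°rxn = (-82.1) + (+33.2) + (+119.2) + (-365.6) = -295.3 kJ/mol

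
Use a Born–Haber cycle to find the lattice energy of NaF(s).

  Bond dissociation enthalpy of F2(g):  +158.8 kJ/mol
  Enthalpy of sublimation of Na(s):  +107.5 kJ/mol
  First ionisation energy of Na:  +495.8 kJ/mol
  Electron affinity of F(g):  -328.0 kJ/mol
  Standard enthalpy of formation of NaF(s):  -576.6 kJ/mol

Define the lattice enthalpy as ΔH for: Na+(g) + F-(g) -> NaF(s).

U = -931.3 kJ/mol

ΔHf° = 1·ΔHsub + 1·(ΣIE) + 1/2·D(F2) + 1·EA + U
-576.6 = 1·(+107.5) + 1·(+495.8) + 1/2·(+158.8) + 1·(-328.0) + U
U = -576.6 − (+354.7) = -931.3 kJ/mol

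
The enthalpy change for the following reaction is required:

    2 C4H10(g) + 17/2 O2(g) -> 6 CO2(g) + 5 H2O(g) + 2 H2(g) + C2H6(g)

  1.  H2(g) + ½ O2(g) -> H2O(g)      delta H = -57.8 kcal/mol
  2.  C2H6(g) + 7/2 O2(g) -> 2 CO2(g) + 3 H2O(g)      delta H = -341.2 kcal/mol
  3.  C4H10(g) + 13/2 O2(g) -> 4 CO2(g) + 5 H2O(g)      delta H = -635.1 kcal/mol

eq. 1 reversed and × 2: (-2)·(-57.8) = +115.6 kcal/mol
eq. 2 reversed: +341.2 kcal/mol
eq. 3 × 2: (2)·(-635.1) = -1270.2 kcal/mol
delta H = (-2)·(-57.8) + (-1)·(-341.2) + (2)·(-635.1) = -813.4 kcal/mol

delta H = -813.4 kcal/mol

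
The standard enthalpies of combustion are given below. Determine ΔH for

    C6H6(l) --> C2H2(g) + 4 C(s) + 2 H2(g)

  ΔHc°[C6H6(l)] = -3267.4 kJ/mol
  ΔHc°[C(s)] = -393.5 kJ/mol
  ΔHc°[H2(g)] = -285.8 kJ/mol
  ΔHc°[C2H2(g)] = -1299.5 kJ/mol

Using ΔH = Σ nΔHc°(reactants) − Σ nΔHc°(products):
= [1·(-3267.4)] − [1·(-1299.5) + 4·(-393.5) + 2·(-285.8)]
= 177.7 kJ/mol

ΔH = 177.7 kJ/mol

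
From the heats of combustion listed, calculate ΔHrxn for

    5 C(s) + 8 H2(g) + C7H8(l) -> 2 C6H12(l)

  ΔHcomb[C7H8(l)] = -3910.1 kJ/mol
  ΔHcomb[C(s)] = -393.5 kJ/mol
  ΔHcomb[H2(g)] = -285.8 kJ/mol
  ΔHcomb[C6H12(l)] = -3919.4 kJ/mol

ΔHrxn = -325.2 kJ/mol

Using ΔH = Σ nΔHc°(reactants) − Σ nΔHc°(products):
= [5·(-393.5) + 8·(-285.8) + 1·(-3910.1)] − [2·(-3919.4)]
= -325.2 kJ/mol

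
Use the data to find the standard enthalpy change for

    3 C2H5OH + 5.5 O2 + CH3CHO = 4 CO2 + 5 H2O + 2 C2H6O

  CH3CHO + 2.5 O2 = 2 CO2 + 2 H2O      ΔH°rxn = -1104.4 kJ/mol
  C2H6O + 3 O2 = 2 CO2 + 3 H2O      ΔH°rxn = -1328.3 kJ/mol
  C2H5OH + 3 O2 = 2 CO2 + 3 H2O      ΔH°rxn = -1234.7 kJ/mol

ΔH°rxn = -2151.9 kJ/mol

equation 1 as written (CH3CHO already on the reactant side): -1104.4 kJ/mol
equation 2 reversed and × 2 (C2H6O must end up as a product; ×2 to match 2 C2H6O in the target): (-2)·(-1328.3) = +2656.6 kJ/mol
equation 3 × 3 (×3 to match 3 C2H5OH in the target): (3)·(-1234.7) = -3704.1 kJ/mol
Combining the equations, ΔH°rxn = (1)·(-1104.4) + (-2)·(-1328.3) + (3)·(-1234.7) = -2151.9 kJ/mol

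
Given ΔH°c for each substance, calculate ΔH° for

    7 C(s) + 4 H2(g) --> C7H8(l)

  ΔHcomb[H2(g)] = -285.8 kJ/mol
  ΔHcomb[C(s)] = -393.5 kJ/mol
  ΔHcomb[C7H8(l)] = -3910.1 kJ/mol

Using ΔH = Σ nΔHc°(reactants) − Σ nΔHc°(products):
= [7·(-393.5) + 4·(-285.8)] − [1·(-3910.1)]
= 12.4 kJ/mol

ΔH° = 12.4 kJ/mol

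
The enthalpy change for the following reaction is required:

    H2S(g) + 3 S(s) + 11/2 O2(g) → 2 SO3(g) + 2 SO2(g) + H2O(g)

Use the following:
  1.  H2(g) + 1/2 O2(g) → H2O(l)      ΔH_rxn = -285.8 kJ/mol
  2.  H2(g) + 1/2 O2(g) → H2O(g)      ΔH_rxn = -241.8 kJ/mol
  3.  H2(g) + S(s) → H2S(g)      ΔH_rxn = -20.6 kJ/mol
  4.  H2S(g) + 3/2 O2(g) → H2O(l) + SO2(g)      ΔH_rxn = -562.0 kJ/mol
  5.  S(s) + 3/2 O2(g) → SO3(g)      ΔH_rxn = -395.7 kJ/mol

eq. 1 reversed and × 2: (-2)·(-285.8) = +571.6 kJ/mol
eq. 2 as written: -241.8 kJ/mol
eq. 3 as written: -20.6 kJ/mol
eq. 4 × 2: (2)·(-562.0) = -1124.0 kJ/mol
eq. 5 × 2: (2)·(-395.7) = -791.4 kJ/mol
Since enthalpy is a state function, ΔH_rxn = (-2)·(-285.8) + (1)·(-241.8) + (1)·(-20.6) + (2)·(-562.0) + (2)·(-395.7) = -1606.2 kJ/mol

ΔH_rxn = -1606.2 kJ/mol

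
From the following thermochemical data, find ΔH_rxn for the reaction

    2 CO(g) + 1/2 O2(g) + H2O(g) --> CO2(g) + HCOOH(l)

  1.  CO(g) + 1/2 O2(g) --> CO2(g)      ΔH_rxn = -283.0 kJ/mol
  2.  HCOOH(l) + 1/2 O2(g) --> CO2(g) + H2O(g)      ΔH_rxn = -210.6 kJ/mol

ΔH_rxn = -355.4 kJ/mol

eq. 1 × 2 (scale by 2 for the 2 CO(g)): (2)·(-283.0) = -566.0 kJ/mol
eq. 2 reversed (reverse to put HCOOH(l) on the product side): +210.6 kJ/mol
ΔH_rxn = (2)·(-283.0) + (-1)·(-210.6) = -355.4 kJ/mol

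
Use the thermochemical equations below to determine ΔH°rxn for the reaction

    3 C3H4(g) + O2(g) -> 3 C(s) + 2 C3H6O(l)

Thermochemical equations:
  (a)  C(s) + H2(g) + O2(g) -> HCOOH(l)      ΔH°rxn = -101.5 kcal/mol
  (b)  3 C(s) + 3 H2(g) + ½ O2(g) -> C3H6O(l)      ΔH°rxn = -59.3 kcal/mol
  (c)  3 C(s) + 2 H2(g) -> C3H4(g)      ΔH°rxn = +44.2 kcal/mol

ΔH°rxn = -251.2 kcal/mol

(a): not needed (HCOOH(l) appears nowhere else).
(b) × 2 (scale by 2 for the 2 C3H6O(l)): (2)·(-59.3) = -118.6 kcal/mol
(c) reversed and × 3 (reverse to put C3H4(g) on the reactant side; scale by 3 for the 3 C3H4(g)): (-3)·(+44.2) = -132.6 kcal/mol
Summing the manipulated equations, ΔH°rxn = (-118.6) + (-132.6) = -251.2 kcal/mol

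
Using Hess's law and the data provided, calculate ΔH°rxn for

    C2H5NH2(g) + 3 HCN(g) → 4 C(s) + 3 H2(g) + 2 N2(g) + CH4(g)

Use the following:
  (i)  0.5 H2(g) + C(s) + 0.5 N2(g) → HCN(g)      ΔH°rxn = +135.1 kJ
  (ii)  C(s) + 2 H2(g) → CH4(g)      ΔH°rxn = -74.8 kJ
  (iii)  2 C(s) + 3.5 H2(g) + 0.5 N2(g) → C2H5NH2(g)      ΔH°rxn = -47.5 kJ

ΔH°rxn = -432.6 kJ

(i) reversed and × 3 (reverse to put HCN(g) on the reactant side; ×3 to match 3 HCN(g) in the target): (-3)·(+135.1) = -405.3 kJ
(ii) as written (CH4(g) already on the product side): -74.8 kJ
(iii) reversed (reverse to put C2H5NH2(g) on the reactant side): +47.5 kJ
Combining the equations, ΔH°rxn = (-3)·(+135.1) + (1)·(-74.8) + (-1)·(-47.5) = -432.6 kJ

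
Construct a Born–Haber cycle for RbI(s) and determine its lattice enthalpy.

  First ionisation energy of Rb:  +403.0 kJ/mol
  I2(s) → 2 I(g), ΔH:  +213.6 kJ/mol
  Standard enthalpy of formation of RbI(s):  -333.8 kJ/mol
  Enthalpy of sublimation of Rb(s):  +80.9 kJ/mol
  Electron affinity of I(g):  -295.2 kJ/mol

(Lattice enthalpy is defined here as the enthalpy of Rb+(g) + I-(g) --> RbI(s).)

ΔHf° = 1·ΔHsub + 1·(ΣIE) + 1/2·D(I2) + 1·EA + U
-333.8 = 1·(+80.9) + 1·(+403.0) + 1/2·(+213.6) + 1·(-295.2) + U
U = -333.8 − (+295.5) = -629.3 kJ/mol

U = -629.3 kJ/mol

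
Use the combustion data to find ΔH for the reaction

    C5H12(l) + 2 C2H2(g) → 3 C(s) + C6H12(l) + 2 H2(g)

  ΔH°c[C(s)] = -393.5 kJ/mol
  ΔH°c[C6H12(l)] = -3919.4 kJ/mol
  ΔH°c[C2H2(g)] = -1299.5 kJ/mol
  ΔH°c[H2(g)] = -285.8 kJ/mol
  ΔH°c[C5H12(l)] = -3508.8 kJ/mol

With combustion enthalpies, reactants minus products:
= [1·(-3508.8) + 2·(-1299.5)] − [3·(-393.5) + 1·(-3919.4) + 2·(-285.8)]
= -436.3 kJ/mol

ΔH = -436.3 kJ/mol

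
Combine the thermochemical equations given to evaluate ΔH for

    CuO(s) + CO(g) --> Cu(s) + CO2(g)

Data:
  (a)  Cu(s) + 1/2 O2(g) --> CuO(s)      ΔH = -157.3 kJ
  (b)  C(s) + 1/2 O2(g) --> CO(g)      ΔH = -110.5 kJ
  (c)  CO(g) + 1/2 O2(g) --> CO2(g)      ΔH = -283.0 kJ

(a) reversed: +157.3 kJ
(b): not needed.
(c) as written: -283.0 kJ
By Hess's law, ΔH = (-1)·(-157.3) + (1)·(-283.0) = -125.7 kJ

ΔH = -125.7 kJ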